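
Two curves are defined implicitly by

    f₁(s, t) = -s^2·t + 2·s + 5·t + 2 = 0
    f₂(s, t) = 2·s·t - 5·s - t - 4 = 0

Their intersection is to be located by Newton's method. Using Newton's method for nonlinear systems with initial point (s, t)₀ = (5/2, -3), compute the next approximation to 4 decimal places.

(2.3641, 3.7512)

At (5/2, -3): F = (10.7500, -28.5000).
Jacobian J = [[-2·s·t + 2, -s^2 + 5], [2·t - 5, 2·s - 1]].
At the point, J = [[17.0000, -1.2500], [-11.0000, 4.0000]] (det J = 54.2500).
Solving J·Δ = −F gives Δ = (-0.1359, 6.7512).
Then the next iterate is (s, t)₁ = (2.3641, 3.7512).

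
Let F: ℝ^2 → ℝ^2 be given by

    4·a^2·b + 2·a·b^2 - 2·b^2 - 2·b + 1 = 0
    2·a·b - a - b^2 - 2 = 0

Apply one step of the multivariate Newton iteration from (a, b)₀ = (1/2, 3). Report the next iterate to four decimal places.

At (1/2, 3): F = (-11.0000, -8.5000).
Jacobian J = [[8·a·b + 2·b^2, 4·a^2 + 4·a·b - 4·b - 2], [2·b - 1, 2·a - 2·b]].
At the point, J = [[30.0000, -7.0000], [5.0000, -5.0000]] (det J = -115.0000).
Solving J·Δ = −F gives Δ = (-0.0391, -1.7391).
Then the next iterate is (a, b)₁ = (0.4609, 1.2609).

(0.4609, 1.2609)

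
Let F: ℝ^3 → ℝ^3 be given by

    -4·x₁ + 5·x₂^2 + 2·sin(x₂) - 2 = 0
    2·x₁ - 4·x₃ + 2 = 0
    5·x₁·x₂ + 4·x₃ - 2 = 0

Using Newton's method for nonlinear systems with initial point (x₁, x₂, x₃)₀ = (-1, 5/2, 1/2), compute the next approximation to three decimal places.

At (-1, 5/2, 1/2): F = (34.44694, -2.000, -12.500).
Jacobian J = [[-4, 10·x₂ + 2·cos(x₂), 0], [2, 0, -4], [5·x₂, 5·x₁, 4]].
At the point, J = [[-4.000, 23.39771, 0.000], [2.000, 0.000, -4.000], [12.500, -5.000, 4.000]] (det J = -1277.06734).
Solving J·Δ = −F gives Δ = (0.523, -1.383, -0.238).
Then the next iterate is (x₁, x₂, x₃)₁ = (-0.477, 1.117, 0.262).

(-0.477, 1.117, 0.262)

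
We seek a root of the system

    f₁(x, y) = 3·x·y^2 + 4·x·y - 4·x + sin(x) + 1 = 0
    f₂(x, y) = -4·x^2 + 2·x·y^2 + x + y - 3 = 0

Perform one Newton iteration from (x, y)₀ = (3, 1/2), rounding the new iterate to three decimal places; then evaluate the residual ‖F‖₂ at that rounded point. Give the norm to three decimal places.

9.160

At (3, 1/2): F = (-2.60888, -34.000).
Jacobian J = [[3·y^2 + 4·y + cos(x) - 4, 6·x·y + 4·x], [-8·x + 2·y^2 + 1, 4·x·y + 1]].
At the point, J = [[-2.23999, 21.000], [-22.500, 7.000]] (det J = 456.82005).
Solving J·Δ = −F gives Δ = (-1.523, -0.038).
Then the next iterate is (x, y)₁ = (1.477, 0.462).
Re-evaluating at (1.477, 0.462): F = (-0.23713, -9.15660), so ‖F‖₂ = 9.160.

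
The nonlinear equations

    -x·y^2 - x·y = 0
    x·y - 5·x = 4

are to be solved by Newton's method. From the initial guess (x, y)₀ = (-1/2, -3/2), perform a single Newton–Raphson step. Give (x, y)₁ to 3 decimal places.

(-0.653, -1.010)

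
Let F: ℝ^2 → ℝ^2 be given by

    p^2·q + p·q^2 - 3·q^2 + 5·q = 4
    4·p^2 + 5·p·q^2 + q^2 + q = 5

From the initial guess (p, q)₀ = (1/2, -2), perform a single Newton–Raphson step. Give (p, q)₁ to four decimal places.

(1.0013, -0.4592)

At (1/2, -2): F = (-24.5000, 8.0000).
Jacobian J = [[2·p·q + q^2, p^2 + 2·p·q - 6·q + 5], [8·p + 5·q^2, 10·p·q + 2·q + 1]].
At the point, J = [[2.0000, 15.2500], [24.0000, -13.0000]] (det J = -392.0000).
Solving J·Δ = −F gives Δ = (0.5013, 1.5408).
Then the next iterate is (p, q)₁ = (1.0013, -0.4592).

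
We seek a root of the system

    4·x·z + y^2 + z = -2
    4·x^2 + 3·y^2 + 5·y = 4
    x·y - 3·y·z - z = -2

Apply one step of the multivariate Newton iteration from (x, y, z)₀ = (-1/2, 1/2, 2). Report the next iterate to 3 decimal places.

(-0.650, 0.394, 0.946)

At (-1/2, 1/2, 2): F = (0.250, 0.250, -3.250).
Jacobian J = [[4·z, 2·y, 4·x + 1], [8·x, 6·y + 5, 0], [y, x - 3·z, -3·y - 1]].
At the point, J = [[8.000, 1.000, -1.000], [-4.000, 8.000, 0.000], [0.500, -6.500, -2.500]] (det J = -192.000).
Solving J·Δ = −F gives Δ = (-0.150, -0.106, -1.054).
Then the next iterate is (x, y, z)₁ = (-0.650, 0.394, 0.946).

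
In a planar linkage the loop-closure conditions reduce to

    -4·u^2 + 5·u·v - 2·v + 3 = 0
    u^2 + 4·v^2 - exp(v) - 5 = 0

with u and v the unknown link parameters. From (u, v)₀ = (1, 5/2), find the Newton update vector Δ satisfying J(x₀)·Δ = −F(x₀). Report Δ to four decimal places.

At (1, 5/2): F = (6.5000, 8.817506).
Jacobian J = [[-8·u + 5·v, 5·u - 2], [2·u, 8·v - exp(v)]].
At the point, J = [[4.5000, 3.0000], [2.0000, 7.817506]] (det J = 29.178777).
Solving J·Δ = −F gives Δ = (-0.8349, -0.9143).

(-0.8349, -0.9143)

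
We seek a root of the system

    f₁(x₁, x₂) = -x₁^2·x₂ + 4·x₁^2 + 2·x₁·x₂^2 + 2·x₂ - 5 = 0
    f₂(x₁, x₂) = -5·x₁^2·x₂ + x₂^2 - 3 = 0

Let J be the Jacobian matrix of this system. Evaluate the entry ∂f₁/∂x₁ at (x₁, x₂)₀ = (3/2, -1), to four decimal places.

∂f₁/∂x₁ = -2·x₁·x₂ + 8·x₁ + 2·x₂^2.
At (3/2, -1) this is 17.0000.

17.0000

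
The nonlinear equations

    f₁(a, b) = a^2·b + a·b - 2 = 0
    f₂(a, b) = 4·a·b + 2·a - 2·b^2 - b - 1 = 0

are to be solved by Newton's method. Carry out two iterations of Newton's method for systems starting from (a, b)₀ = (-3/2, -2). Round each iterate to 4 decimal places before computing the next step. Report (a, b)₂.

(4.1140, -0.6473)

At (-3/2, -2): F = (-3.5000, 2.0000).
Jacobian J = [[2·a·b + b, a^2 + a], [4·b + 2, 4·a - 4·b - 1]].
At the point, J = [[4.0000, 0.7500], [-6.0000, 1.0000]] (det J = 8.5000).
Solving J·Δ = −F gives Δ = (0.5882, 1.5294).
Then the next iterate is (a, b)₁ = (-0.9118, -0.4706).
Round to (-0.9118, -0.4706) and repeat: F = (-1.962154, -1.079556), J = [[0.387586, -0.080421], [0.1176, -2.7648]].
Δ = (5.0258, -0.1767), so (a, b)₂ = (4.1140, -0.6473).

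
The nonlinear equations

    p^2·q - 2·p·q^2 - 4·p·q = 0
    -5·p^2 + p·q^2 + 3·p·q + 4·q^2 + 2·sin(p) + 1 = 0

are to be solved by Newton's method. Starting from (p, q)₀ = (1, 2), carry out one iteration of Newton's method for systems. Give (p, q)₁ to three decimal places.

At (1, 2): F = (-14.000, 23.68294).
Jacobian J = [[2·p·q - 2·q^2 - 4·q, p^2 - 4·p·q - 4·p], [-10·p + q^2 + 3·q + 2·cos(p), 2·p·q + 3·p + 8·q]].
At the point, J = [[-12.000, -11.000], [1.08060, 23.000]] (det J = -264.11335).
Solving J·Δ = −F gives Δ = (-0.233, -1.019).
Then the next iterate is (p, q)₁ = (0.767, 0.981).

(0.767, 0.981)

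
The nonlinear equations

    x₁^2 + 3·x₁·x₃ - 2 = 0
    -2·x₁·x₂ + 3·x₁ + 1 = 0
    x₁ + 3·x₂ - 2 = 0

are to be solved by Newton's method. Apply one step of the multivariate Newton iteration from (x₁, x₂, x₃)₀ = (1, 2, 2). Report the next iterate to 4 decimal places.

(11.0000, -3.0000, -26.3333)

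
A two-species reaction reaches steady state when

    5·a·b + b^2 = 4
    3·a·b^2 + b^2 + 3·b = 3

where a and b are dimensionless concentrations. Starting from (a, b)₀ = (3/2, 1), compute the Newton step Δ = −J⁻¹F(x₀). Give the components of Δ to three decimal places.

At (3/2, 1): F = (4.500, 5.500).
Jacobian J = [[5·b, 5·a + 2·b], [3·b^2, 6·a·b + 2·b + 3]].
At the point, J = [[5.000, 9.500], [3.000, 14.000]] (det J = 41.500).
Solving J·Δ = −F gives Δ = (-0.259, -0.337).

(-0.259, -0.337)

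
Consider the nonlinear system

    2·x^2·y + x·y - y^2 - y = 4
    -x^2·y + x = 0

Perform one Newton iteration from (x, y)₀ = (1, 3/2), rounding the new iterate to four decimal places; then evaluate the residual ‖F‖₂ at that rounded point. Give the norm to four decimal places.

2.7196

At (1, 3/2): F = (-3.2500, -0.5000).
Jacobian J = [[4·x·y + y, 2·x^2 + x - 2·y - 1], [-2·x·y + 1, -x^2]].
At the point, J = [[7.5000, -1.0000], [-2.0000, -1.0000]] (det J = -9.5000).
Solving J·Δ = −F gives Δ = (0.2895, -1.0789).
Then the next iterate is (x, y)₁ = (1.2895, 0.4211).
Re-evaluating at (1.2895, 0.4211): F = (-2.654998, 0.589291), so ‖F‖₂ = 2.7196.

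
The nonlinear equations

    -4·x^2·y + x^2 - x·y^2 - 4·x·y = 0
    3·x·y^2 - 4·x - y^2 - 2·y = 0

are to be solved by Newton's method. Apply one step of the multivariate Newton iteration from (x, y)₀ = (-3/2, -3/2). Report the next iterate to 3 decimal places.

At (-3/2, -3/2): F = (10.125, -3.375).
Jacobian J = [[-8·x·y + 2·x - y^2 - 4·y, -4·x^2 - 2·x·y - 4·x], [3·y^2 - 4, 6·x·y - 2·y - 2]].
At the point, J = [[-17.250, -7.500], [2.750, 14.500]] (det J = -229.500).
Solving J·Δ = −F gives Δ = (0.529, 0.132).
Then the next iterate is (x, y)₁ = (-0.971, -1.368).

(-0.971, -1.368)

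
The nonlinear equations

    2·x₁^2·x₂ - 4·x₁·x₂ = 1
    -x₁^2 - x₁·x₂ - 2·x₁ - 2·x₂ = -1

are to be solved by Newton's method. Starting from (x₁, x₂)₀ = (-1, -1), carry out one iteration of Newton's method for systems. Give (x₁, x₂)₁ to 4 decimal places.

(-1.7857, 1.2143)

At (-1, -1): F = (-7.0000, 3.0000).
Jacobian J = [[4·x₁·x₂ - 4·x₂, 2·x₁^2 - 4·x₁], [-2·x₁ - x₂ - 2, -x₁ - 2]].
At the point, J = [[8.0000, 6.0000], [1.0000, -1.0000]] (det J = -14.0000).
Solving J·Δ = −F gives Δ = (-0.7857, 2.2143).
Then the next iterate is (x₁, x₂)₁ = (-1.7857, 1.2143).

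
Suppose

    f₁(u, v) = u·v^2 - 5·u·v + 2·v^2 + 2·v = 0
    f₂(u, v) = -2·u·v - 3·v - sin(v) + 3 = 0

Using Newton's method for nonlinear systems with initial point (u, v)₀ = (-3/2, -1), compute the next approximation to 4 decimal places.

At (-3/2, -1): F = (-9.0000, 3.841471).
Jacobian J = [[v^2 - 5·v, 2·u·v - 5·u + 4·v + 2], [-2·v, -2·u - cos(v) - 3]].
At the point, J = [[6.0000, 8.5000], [2.0000, -0.540302]] (det J = -20.241814).
Solving J·Δ = −F gives Δ = (-1.3729, 2.0279).
Then the next iterate is (u, v)₁ = (-2.8729, 1.0279).

(-2.8729, 1.0279)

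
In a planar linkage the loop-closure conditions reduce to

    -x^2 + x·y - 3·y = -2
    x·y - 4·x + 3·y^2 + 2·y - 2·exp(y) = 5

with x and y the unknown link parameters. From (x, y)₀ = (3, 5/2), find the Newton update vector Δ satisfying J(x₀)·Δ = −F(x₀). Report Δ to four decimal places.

(-2.0000, -1.6300)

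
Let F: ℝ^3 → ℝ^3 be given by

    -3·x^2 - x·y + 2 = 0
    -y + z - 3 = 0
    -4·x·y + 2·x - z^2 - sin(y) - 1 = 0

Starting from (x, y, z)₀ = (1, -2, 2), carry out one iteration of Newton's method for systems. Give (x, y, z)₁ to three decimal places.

(0.942, -0.769, 2.231)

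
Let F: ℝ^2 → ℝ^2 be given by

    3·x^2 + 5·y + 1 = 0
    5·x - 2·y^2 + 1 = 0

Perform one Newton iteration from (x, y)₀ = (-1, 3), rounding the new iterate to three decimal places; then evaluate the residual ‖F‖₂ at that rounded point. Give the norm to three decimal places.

18.955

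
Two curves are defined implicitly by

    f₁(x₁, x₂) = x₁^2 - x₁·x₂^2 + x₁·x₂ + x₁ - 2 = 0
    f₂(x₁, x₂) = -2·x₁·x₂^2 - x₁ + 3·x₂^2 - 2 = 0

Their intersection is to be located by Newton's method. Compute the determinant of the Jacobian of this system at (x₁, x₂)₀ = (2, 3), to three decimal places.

-184.000

J = [[2·x₁ - x₂^2 + x₂ + 1, -2·x₁·x₂ + x₁], [-2·x₂^2 - 1, -4·x₁·x₂ + 6·x₂]].
At the point, J = [[-1.000, -10.000], [-19.000, -6.000]].
det J = -184.000.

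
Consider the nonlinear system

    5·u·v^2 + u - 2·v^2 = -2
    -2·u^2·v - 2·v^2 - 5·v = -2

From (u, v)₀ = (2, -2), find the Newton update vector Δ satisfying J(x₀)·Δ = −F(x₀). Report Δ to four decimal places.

At (2, -2): F = (36.0000, 20.0000).
Jacobian J = [[5·v^2 + 1, 10·u·v - 4·v], [-4·u·v, -2·u^2 - 4·v - 5]].
At the point, J = [[21.0000, -32.0000], [16.0000, -5.0000]] (det J = 407.0000).
Solving J·Δ = −F gives Δ = (-1.1302, 0.3833).

(-1.1302, 0.3833)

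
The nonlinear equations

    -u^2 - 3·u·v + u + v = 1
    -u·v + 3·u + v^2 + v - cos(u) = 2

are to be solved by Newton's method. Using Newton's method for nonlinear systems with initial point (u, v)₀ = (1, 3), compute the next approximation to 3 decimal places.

At (1, 3): F = (-7.000, 9.45970).
Jacobian J = [[-2·u - 3·v + 1, -3·u + 1], [-v + sin(u) + 3, -u + 2·v + 1]].
At the point, J = [[-10.000, -2.000], [0.84147, 6.000]] (det J = -58.31706).
Solving J·Δ = −F gives Δ = (-0.396, -1.521).
Then the next iterate is (u, v)₁ = (0.604, 1.479).

(0.604, 1.479)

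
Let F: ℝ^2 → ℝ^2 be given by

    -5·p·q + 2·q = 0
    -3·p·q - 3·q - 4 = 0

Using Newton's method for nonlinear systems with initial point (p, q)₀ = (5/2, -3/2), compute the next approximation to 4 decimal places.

(1.1667, -0.9524)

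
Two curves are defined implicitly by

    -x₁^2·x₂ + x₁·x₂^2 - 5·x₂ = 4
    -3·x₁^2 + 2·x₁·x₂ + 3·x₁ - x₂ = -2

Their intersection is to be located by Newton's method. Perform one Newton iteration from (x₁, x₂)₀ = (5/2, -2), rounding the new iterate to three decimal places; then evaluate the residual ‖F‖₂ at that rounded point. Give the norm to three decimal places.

At (5/2, -2): F = (28.500, -17.250).
Jacobian J = [[-2·x₁·x₂ + x₂^2, -x₁^2 + 2·x₁·x₂ - 5], [-6·x₁ + 2·x₂ + 3, 2·x₁ - 1]].
At the point, J = [[14.000, -21.250], [-16.000, 4.000]] (det J = -284.000).
Solving J·Δ = −F gives Δ = (-0.889, 0.755).
Then the next iterate is (x₁, x₂)₁ = (1.611, -1.245).
Re-evaluating at (1.611, -1.245): F = (7.95326, -3.71935), so ‖F‖₂ = 8.780.

8.780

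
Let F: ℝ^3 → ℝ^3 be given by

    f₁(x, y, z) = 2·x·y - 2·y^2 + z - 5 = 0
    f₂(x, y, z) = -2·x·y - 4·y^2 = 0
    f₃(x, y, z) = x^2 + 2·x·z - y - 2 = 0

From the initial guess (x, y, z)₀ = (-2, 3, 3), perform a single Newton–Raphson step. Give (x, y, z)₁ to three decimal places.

(-0.615, 1.385, 0.846)

At (-2, 3, 3): F = (-32.000, -24.000, -13.000).
Jacobian J = [[2·y, 2·x - 4·y, 1], [-2·y, -2·x - 8·y, 0], [2·x + 2·z, -1, 2·x]].
At the point, J = [[6.000, -16.000, 1.000], [-6.000, -20.000, 0.000], [2.000, -1.000, -4.000]] (det J = 910.000).
Solving J·Δ = −F gives Δ = (1.385, -1.615, -2.154).
Then the next iterate is (x, y, z)₁ = (-0.615, 1.385, 0.846).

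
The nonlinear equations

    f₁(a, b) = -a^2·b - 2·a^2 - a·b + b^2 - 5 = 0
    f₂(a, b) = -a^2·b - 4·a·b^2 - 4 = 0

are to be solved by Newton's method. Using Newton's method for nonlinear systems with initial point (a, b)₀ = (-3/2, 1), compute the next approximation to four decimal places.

At (-3/2, 1): F = (-9.2500, -0.2500).
Jacobian J = [[-2·a·b - 4·a - b, -a^2 - a + 2·b], [-2·a·b - 4·b^2, -a^2 - 8·a·b]].
At the point, J = [[8.0000, 1.2500], [-1.0000, 9.7500]] (det J = 79.2500).
Solving J·Δ = −F gives Δ = (1.1341, 0.1420).
Then the next iterate is (a, b)₁ = (-0.3659, 1.1420).

(-0.3659, 1.1420)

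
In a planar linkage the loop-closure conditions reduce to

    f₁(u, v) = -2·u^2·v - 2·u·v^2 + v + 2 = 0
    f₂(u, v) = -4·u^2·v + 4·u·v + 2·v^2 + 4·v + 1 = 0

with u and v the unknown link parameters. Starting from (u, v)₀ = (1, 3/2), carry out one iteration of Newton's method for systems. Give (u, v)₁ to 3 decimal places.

(1.276, 0.515)

At (1, 3/2): F = (-4.000, 11.500).
Jacobian J = [[-4·u·v - 2·v^2, -2·u^2 - 4·u·v + 1], [-8·u·v + 4·v, -4·u^2 + 4·u + 4·v + 4]].
At the point, J = [[-10.500, -7.000], [-6.000, 10.000]] (det J = -147.000).
Solving J·Δ = −F gives Δ = (0.276, -0.985).
Then the next iterate is (u, v)₁ = (1.276, 0.515).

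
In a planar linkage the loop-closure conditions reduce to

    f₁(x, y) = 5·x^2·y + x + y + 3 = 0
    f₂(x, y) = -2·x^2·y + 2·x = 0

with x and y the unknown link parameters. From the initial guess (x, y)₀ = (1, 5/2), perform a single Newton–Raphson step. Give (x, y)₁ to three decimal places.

(-4.000, 21.000)

At (1, 5/2): F = (19.000, -3.000).
Jacobian J = [[10·x·y + 1, 5·x^2 + 1], [-4·x·y + 2, -2·x^2]].
At the point, J = [[26.000, 6.000], [-8.000, -2.000]] (det J = -4.000).
Solving J·Δ = −F gives Δ = (-5.000, 18.500).
Then the next iterate is (x, y)₁ = (-4.000, 21.000).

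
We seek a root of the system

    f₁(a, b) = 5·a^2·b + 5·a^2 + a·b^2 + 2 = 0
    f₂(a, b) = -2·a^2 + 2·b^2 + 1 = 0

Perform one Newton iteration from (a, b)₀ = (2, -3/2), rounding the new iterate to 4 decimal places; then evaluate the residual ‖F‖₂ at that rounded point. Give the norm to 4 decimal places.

At (2, -3/2): F = (-3.5000, -2.5000).
Jacobian J = [[10·a·b + 10·a + b^2, 5·a^2 + 2·a·b], [-4·a, 4·b]].
At the point, J = [[-7.7500, 14.0000], [-8.0000, -6.0000]] (det J = 158.5000).
Solving J·Δ = −F gives Δ = (-0.3533, 0.0544).
Then the next iterate is (a, b)₁ = (1.6467, -1.4456).
Re-evaluating at (1.6467, -1.4456): F = (-0.600285, -0.243723), so ‖F‖₂ = 0.6479.

0.6479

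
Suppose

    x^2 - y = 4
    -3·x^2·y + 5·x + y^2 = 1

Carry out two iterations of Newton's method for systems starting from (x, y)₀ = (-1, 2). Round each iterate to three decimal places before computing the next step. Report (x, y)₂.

At (-1, 2): F = (-5.000, -8.000).
Jacobian J = [[2·x, -1], [-6·x·y + 5, -3·x^2 + 2·y]].
At the point, J = [[-2.000, -1.000], [17.000, 1.000]] (det J = 15.000).
Solving J·Δ = −F gives Δ = (0.867, -6.733).
Then the next iterate is (x, y)₁ = (-0.133, -4.733).
Round to (-0.133, -4.733) and repeat: F = (0.75069, 20.98746), J = [[-0.266, -1.000], [1.22307, -9.51907]].
Δ = (-3.686, 1.731), so (x, y)₂ = (-3.819, -3.002).

(-3.819, -3.002)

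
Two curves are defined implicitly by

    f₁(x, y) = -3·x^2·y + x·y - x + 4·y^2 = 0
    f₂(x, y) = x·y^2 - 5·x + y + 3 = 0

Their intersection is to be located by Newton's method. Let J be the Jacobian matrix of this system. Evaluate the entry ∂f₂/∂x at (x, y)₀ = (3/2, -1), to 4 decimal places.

-4.0000

∂f₂/∂x = y^2 - 5.
At (3/2, -1) this is -4.0000.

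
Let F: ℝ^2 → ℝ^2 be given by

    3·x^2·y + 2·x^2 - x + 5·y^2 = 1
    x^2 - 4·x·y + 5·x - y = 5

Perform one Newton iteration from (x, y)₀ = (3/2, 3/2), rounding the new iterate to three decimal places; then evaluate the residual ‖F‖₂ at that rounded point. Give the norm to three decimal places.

At (3/2, 3/2): F = (23.375, -5.750).
Jacobian J = [[6·x·y + 4·x - 1, 3·x^2 + 10·y], [2·x - 4·y + 5, -4·x - 1]].
At the point, J = [[18.500, 21.750], [2.000, -7.000]] (det J = -173.000).
Solving J·Δ = −F gives Δ = (-0.223, -0.885).
Then the next iterate is (x, y)₁ = (1.277, 0.615).
Re-evaluating at (1.277, 0.615): F = (5.88428, -0.74069), so ‖F‖₂ = 5.931.

5.931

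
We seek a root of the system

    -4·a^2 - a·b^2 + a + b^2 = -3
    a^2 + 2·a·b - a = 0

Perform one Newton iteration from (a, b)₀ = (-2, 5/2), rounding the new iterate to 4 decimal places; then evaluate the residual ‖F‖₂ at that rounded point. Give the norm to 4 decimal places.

2.9774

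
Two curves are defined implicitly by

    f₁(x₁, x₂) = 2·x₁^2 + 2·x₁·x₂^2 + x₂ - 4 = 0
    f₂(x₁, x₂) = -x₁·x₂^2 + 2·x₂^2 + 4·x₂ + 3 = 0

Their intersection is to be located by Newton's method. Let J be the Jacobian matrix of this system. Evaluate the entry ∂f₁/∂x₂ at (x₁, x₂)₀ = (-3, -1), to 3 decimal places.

13.000

∂f₁/∂x₂ = 4·x₁·x₂ + 1.
At (-3, -1) this is 13.000.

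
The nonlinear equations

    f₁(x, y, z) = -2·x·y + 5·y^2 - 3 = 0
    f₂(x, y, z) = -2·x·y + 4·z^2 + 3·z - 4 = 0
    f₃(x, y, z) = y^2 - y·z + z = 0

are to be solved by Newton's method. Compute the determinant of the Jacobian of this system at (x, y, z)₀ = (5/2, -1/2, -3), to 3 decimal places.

49.500

J = [[-2·y, -2·x + 10·y, 0], [-2·y, -2·x, 8·z + 3], [0, 2·y - z, -y + 1]].
At the point, J = [[1.000, -10.000, 0.000], [1.000, -5.000, -21.000], [0.000, 2.000, 1.500]].
det J = 49.500.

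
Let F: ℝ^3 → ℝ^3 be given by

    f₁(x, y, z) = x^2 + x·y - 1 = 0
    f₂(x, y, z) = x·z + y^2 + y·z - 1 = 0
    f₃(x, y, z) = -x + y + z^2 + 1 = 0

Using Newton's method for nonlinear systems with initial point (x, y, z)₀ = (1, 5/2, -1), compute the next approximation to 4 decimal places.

(0.7729, 1.0218, 0.1245)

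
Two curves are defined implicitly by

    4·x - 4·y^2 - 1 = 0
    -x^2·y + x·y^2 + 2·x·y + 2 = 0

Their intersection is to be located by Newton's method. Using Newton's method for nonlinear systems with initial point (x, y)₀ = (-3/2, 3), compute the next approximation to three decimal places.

(-1.421, 1.222)

At (-3/2, 3): F = (-43.000, -27.250).
Jacobian J = [[4, -8·y], [-2·x·y + y^2 + 2·y, -x^2 + 2·x·y + 2·x]].
At the point, J = [[4.000, -24.000], [24.000, -14.250]] (det J = 519.000).
Solving J·Δ = −F gives Δ = (0.079, -1.778).
Then the next iterate is (x, y)₁ = (-1.421, 1.222).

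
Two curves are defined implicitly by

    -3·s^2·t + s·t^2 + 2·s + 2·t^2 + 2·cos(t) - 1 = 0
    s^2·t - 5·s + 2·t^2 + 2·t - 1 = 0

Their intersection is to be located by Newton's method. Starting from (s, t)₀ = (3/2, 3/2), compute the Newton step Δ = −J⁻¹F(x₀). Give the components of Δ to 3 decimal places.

(-0.056, -0.234)

At (3/2, 3/2): F = (-0.10853, 2.375).
Jacobian J = [[-6·s·t + t^2 + 2, -3·s^2 + 2·s·t + 4·t - 2·sin(t)], [2·s·t - 5, s^2 + 4·t + 2]].
At the point, J = [[-9.250, 1.75501], [-0.500, 10.250]] (det J = -93.93499).
Solving J·Δ = −F gives Δ = (-0.056, -0.234).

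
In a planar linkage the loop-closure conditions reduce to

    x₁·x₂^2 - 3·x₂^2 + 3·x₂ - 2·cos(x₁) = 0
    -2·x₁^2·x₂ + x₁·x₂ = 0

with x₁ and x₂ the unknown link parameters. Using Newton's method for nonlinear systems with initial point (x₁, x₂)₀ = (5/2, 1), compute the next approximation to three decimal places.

(-2.796, 4.767)

At (5/2, 1): F = (4.10229, -10.000).
Jacobian J = [[x₂^2 + 2·sin(x₁), 2·x₁·x₂ - 6·x₂ + 3], [-4·x₁·x₂ + x₂, -2·x₁^2 + x₁]].
At the point, J = [[2.19694, 2.000], [-9.000, -10.000]] (det J = -3.96944).
Solving J·Δ = −F gives Δ = (-5.296, 3.767).
Then the next iterate is (x₁, x₂)₁ = (-2.796, 4.767).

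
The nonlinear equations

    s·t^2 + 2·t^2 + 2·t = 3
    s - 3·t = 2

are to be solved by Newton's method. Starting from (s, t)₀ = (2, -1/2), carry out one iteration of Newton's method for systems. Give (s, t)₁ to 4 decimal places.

(-7.6000, -3.2000)

At (2, -1/2): F = (-3.0000, 1.5000).
Jacobian J = [[t^2, 2·s·t + 4·t + 2], [1, -3]].
At the point, J = [[0.2500, -2.0000], [1.0000, -3.0000]] (det J = 1.2500).
Solving J·Δ = −F gives Δ = (-9.6000, -2.7000).
Then the next iterate is (s, t)₁ = (-7.6000, -3.2000).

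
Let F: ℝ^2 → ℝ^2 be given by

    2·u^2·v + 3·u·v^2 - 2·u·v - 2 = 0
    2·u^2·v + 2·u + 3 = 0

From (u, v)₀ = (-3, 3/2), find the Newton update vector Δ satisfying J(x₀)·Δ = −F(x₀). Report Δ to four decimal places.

At (-3, 3/2): F = (13.7500, 24.0000).
Jacobian J = [[4·u·v + 3·v^2 - 2·v, 2·u^2 + 6·u·v - 2·u], [4·u·v + 2, 2·u^2]].
At the point, J = [[-14.2500, -3.0000], [-16.0000, 18.0000]] (det J = -304.5000).
Solving J·Δ = −F gives Δ = (1.0493, -0.4007).

(1.0493, -0.4007)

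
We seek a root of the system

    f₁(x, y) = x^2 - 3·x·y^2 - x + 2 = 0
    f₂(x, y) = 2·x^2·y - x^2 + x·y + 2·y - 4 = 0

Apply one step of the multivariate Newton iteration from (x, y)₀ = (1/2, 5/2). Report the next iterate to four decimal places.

At (1/2, 5/2): F = (-7.6250, 3.2500).
Jacobian J = [[2·x - 3·y^2 - 1, -6·x·y], [4·x·y - 2·x + y, 2·x^2 + x + 2]].
At the point, J = [[-18.7500, -7.5000], [6.5000, 3.0000]] (det J = -7.5000).
Solving J·Δ = −F gives Δ = (0.2000, -1.5167).
Then the next iterate is (x, y)₁ = (0.7000, 0.9833).

(0.7000, 0.9833)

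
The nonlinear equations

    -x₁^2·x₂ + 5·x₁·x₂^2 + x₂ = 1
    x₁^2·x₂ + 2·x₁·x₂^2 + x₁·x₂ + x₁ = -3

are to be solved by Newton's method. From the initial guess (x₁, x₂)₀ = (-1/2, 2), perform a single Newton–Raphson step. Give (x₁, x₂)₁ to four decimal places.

At (-1/2, 2): F = (-9.5000, -2.0000).
Jacobian J = [[-2·x₁·x₂ + 5·x₂^2, -x₁^2 + 10·x₁·x₂ + 1], [2·x₁·x₂ + 2·x₂^2 + x₂ + 1, x₁^2 + 4·x₁·x₂ + x₁]].
At the point, J = [[22.0000, -9.2500], [9.0000, -4.2500]] (det J = -10.2500).
Solving J·Δ = −F gives Δ = (2.1341, 4.0488).
Then the next iterate is (x₁, x₂)₁ = (1.6341, 6.0488).

(1.6341, 6.0488)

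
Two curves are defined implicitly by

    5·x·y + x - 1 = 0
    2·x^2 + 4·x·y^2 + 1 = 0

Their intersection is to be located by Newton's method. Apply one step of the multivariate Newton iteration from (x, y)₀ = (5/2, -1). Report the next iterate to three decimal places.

(1.724, -0.368)

At (5/2, -1): F = (-11.000, 23.500).
Jacobian J = [[5·y + 1, 5·x], [4·x + 4·y^2, 8·x·y]].
At the point, J = [[-4.000, 12.500], [14.000, -20.000]] (det J = -95.000).
Solving J·Δ = −F gives Δ = (-0.776, 0.632).
Then the next iterate is (x, y)₁ = (1.724, -0.368).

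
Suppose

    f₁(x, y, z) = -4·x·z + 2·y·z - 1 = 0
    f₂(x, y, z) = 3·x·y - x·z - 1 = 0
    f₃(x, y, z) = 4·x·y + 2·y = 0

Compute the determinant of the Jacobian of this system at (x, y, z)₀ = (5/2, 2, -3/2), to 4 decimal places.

J = [[-4·z, 2·z, -4·x + 2·y], [3·y - z, 3·x, -x], [4·y, 4·x + 2, 0]].
At the point, J = [[6.0000, -3.0000, -6.0000], [7.5000, 7.5000, -2.5000], [8.0000, 12.0000, 0.0000]].
det J = 60.0000.

60.0000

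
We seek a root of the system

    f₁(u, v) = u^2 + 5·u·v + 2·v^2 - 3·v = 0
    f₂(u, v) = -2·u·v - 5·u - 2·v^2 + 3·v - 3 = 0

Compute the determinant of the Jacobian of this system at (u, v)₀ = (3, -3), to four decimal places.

-81.0000

J = [[2·u + 5·v, 5·u + 4·v - 3], [-2·v - 5, -2·u - 4·v + 3]].
At the point, J = [[-9.0000, 0.0000], [1.0000, 9.0000]].
det J = -81.0000.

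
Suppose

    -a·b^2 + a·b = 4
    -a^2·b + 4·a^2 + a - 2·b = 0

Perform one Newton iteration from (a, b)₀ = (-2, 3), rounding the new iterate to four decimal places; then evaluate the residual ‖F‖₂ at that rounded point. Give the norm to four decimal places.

At (-2, 3): F = (8.0000, -4.0000).
Jacobian J = [[-b^2 + b, -2·a·b + a], [-2·a·b + 8·a + 1, -a^2 - 2]].
At the point, J = [[-6.0000, 10.0000], [-3.0000, -6.0000]] (det J = 66.0000).
Solving J·Δ = −F gives Δ = (0.1212, -0.7273).
Then the next iterate is (a, b)₁ = (-1.8788, 2.2727).
Re-evaluating at (-1.8788, 2.2727): F = (1.434364, -0.327022), so ‖F‖₂ = 1.4712.

1.4712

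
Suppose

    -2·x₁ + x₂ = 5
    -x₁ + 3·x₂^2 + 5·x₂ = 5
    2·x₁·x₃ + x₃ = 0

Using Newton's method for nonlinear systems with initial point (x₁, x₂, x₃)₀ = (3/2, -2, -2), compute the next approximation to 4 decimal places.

At (3/2, -2, -2): F = (-10.0000, -4.5000, -8.0000).
Jacobian J = [[-2, 1, 0], [-1, 6·x₂ + 5, 0], [2·x₃, 0, 2·x₁ + 1]].
At the point, J = [[-2.0000, 1.0000, 0.0000], [-1.0000, -7.0000, 0.0000], [-4.0000, 0.0000, 4.0000]] (det J = 60.0000).
Solving J·Δ = −F gives Δ = (-4.9667, 0.0667, -2.9667).
Then the next iterate is (x₁, x₂, x₃)₁ = (-3.4667, -1.9333, -4.9667).

(-3.4667, -1.9333, -4.9667)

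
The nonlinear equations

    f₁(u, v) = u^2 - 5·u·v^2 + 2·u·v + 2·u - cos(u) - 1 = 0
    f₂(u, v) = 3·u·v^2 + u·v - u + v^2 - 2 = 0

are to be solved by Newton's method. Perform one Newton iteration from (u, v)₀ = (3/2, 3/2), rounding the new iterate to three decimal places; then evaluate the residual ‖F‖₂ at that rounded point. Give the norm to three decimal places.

4.049

At (3/2, 3/2): F = (-8.19574, 11.125).
Jacobian J = [[2·u - 5·v^2 + 2·v + sin(u) + 2, -10·u·v + 2·u], [3·v^2 + v - 1, 6·u·v + u + 2·v]].
At the point, J = [[-2.25251, -19.500], [7.250, 18.000]] (det J = 100.82991).
Solving J·Δ = −F gives Δ = (-0.688, -0.341).
Then the next iterate is (u, v)₁ = (0.812, 1.159).
Re-evaluating at (0.812, 1.159): F = (-2.97621, 2.74462), so ‖F‖₂ = 4.049.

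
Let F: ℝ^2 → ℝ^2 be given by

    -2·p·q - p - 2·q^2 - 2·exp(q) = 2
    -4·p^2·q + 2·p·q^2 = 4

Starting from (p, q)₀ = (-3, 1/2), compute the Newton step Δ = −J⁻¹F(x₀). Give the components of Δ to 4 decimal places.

(-0.1064, -0.5912)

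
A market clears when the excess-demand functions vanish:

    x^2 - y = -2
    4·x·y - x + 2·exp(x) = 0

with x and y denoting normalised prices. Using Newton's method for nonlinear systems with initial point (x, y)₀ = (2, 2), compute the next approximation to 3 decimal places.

At (2, 2): F = (4.000, 28.77811).
Jacobian J = [[2·x, -1], [4·y + 2·exp(x) - 1, 4·x]].
At the point, J = [[4.000, -1.000], [21.77811, 8.000]] (det J = 53.77811).
Solving J·Δ = −F gives Δ = (-1.130, -0.521).
Then the next iterate is (x, y)₁ = (0.870, 1.479).

(0.870, 1.479)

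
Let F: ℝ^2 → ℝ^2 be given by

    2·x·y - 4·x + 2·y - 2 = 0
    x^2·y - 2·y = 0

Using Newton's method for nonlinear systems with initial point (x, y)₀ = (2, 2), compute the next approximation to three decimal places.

(1.583, 1.667)

At (2, 2): F = (2.000, 4.000).
Jacobian J = [[2·y - 4, 2·x + 2], [2·x·y, x^2 - 2]].
At the point, J = [[0.000, 6.000], [8.000, 2.000]] (det J = -48.000).
Solving J·Δ = −F gives Δ = (-0.417, -0.333).
Then the next iterate is (x, y)₁ = (1.583, 1.667).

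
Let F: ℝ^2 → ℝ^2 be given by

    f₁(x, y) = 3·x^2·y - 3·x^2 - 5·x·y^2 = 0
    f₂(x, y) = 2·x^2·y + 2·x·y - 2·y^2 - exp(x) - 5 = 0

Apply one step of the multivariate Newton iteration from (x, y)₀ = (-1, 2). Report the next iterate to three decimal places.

At (-1, 2): F = (23.000, -13.36788).
Jacobian J = [[6·x·y - 6·x - 5·y^2, 3·x^2 - 10·x·y], [4·x·y + 2·y - exp(x), 2·x^2 + 2·x - 4·y]].
At the point, J = [[-26.000, 23.000], [-4.36788, -8.000]] (det J = 308.46123).
Solving J·Δ = −F gives Δ = (-0.400, -1.452).
Then the next iterate is (x, y)₁ = (-1.400, 0.548).

(-1.400, 0.548)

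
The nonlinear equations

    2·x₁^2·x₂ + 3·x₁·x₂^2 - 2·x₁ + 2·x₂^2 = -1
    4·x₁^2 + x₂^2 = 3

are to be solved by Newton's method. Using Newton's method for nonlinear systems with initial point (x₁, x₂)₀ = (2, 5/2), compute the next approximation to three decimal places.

(0.992, 1.876)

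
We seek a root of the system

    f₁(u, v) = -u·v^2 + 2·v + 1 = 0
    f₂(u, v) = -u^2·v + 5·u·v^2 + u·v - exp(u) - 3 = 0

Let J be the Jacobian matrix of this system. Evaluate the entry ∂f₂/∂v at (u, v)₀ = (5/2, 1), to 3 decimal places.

21.250

∂f₂/∂v = -u^2 + 10·u·v + u.
At (5/2, 1) this is 21.250.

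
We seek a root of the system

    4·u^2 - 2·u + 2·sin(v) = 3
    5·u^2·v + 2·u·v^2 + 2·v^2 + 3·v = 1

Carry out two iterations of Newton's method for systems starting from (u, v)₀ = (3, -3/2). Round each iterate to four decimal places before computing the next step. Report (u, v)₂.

(1.3787, -0.0817)

At (3, -3/2): F = (25.005010, -55.0000).
Jacobian J = [[8·u - 2, 2·cos(v)], [10·u·v + 2·v^2, 5·u^2 + 4·u·v + 4·v + 3]].
At the point, J = [[22.0000, 0.141474], [-40.5000, 24.0000]] (det J = 533.729713).
Solving J·Δ = −F gives Δ = (-1.1390, 0.3697).
Then the next iterate is (u, v)₁ = (1.8610, -1.1303).
Round to (1.8610, -1.1303) and repeat: F = (5.322204, -16.653557), J = [[12.8880, 0.852777], [-18.479727, 7.381452]].
Δ = (-0.4823, 1.0486), so (u, v)₂ = (1.3787, -0.0817).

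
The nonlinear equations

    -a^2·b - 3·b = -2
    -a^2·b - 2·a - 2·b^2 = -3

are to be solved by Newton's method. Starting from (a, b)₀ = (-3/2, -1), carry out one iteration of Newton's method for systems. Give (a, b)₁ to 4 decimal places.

At (-3/2, -1): F = (7.2500, 6.2500).
Jacobian J = [[-2·a·b, -a^2 - 3], [-2·a·b - 2, -a^2 - 4·b]].
At the point, J = [[-3.0000, -5.2500], [-5.0000, 1.7500]] (det J = -31.5000).
Solving J·Δ = −F gives Δ = (1.4444, 0.5556).
Then the next iterate is (a, b)₁ = (-0.0556, -0.4444).

(-0.0556, -0.4444)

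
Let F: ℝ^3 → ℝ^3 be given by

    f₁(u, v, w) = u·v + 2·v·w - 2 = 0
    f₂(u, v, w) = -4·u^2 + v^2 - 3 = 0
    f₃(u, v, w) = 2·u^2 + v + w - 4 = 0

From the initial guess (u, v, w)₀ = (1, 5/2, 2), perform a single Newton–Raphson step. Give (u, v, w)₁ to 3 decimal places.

(0.886, 2.467, -0.010)

At (1, 5/2, 2): F = (10.500, -0.750, 2.500).
Jacobian J = [[v, u + 2·w, 2·v], [-8·u, 2·v, 0], [4·u, 1, 1]].
At the point, J = [[2.500, 5.000, 5.000], [-8.000, 5.000, 0.000], [4.000, 1.000, 1.000]] (det J = -87.500).
Solving J·Δ = −F gives Δ = (-0.114, -0.033, -2.010).
Then the next iterate is (u, v, w)₁ = (0.886, 2.467, -0.010).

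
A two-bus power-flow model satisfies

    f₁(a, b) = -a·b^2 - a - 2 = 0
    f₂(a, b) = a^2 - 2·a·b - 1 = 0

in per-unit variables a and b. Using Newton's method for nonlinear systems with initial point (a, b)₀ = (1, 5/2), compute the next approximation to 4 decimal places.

(-12.0000, 19.5000)

At (1, 5/2): F = (-9.2500, -5.0000).
Jacobian J = [[-b^2 - 1, -2·a·b], [2·a - 2·b, -2·a]].
At the point, J = [[-7.2500, -5.0000], [-3.0000, -2.0000]] (det J = -0.5000).
Solving J·Δ = −F gives Δ = (-13.0000, 17.0000).
Then the next iterate is (a, b)₁ = (-12.0000, 19.5000).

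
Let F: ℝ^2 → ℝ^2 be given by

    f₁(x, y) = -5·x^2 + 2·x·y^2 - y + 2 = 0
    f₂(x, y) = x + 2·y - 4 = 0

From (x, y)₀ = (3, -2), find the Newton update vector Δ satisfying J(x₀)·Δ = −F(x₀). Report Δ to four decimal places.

At (3, -2): F = (-17.0000, -5.0000).
Jacobian J = [[-10·x + 2·y^2, 4·x·y - 1], [1, 2]].
At the point, J = [[-22.0000, -25.0000], [1.0000, 2.0000]] (det J = -19.0000).
Solving J·Δ = −F gives Δ = (-8.3684, 6.6842).

(-8.3684, 6.6842)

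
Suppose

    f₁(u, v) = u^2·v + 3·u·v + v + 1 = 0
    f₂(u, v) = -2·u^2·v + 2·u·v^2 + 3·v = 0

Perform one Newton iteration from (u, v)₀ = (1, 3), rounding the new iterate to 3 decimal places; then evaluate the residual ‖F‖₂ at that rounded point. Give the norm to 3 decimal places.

8.200

At (1, 3): F = (16.000, 21.000).
Jacobian J = [[2·u·v + 3·v, u^2 + 3·u + 1], [-4·u·v + 2·v^2, -2·u^2 + 4·u·v + 3]].
At the point, J = [[15.000, 5.000], [6.000, 13.000]] (det J = 165.000).
Solving J·Δ = −F gives Δ = (-0.624, -1.327).
Then the next iterate is (u, v)₁ = (0.376, 1.673).
Re-evaluating at (0.376, 1.673): F = (4.79667, 6.65075), so ‖F‖₂ = 8.200.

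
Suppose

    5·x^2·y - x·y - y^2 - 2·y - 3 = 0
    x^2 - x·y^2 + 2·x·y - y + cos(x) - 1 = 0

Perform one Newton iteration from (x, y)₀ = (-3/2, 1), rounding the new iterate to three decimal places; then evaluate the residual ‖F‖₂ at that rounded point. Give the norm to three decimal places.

3.893

At (-3/2, 1): F = (6.750, -1.17926).
Jacobian J = [[10·x·y - y, 5·x^2 - x - 2·y - 2], [2·x - y^2 + 2·y - sin(x), -2·x·y + 2·x - 1]].
At the point, J = [[-16.000, 8.750], [-1.00251, -1.000]] (det J = 24.77192).
Solving J·Δ = −F gives Δ = (-0.144, -1.035).
Then the next iterate is (x, y)₁ = (-1.644, -0.035).
Re-evaluating at (-1.644, -0.035): F = (-3.46174, 1.78169), so ‖F‖₂ = 3.893.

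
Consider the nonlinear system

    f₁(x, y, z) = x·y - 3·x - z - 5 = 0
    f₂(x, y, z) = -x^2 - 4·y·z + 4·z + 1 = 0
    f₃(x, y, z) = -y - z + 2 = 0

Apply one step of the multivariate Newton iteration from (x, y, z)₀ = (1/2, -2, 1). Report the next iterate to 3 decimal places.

(-0.860, 1.132, 0.868)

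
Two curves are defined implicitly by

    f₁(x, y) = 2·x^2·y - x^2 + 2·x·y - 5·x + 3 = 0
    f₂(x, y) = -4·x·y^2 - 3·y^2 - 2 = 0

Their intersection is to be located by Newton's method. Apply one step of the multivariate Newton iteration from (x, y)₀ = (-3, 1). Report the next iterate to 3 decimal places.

At (-3, 1): F = (21.000, 7.000).
Jacobian J = [[4·x·y - 2·x + 2·y - 5, 2·x^2 + 2·x], [-4·y^2, -8·x·y - 6·y]].
At the point, J = [[-9.000, 12.000], [-4.000, 18.000]] (det J = -114.000).
Solving J·Δ = −F gives Δ = (2.579, 0.184).
Then the next iterate is (x, y)₁ = (-0.421, 1.184).

(-0.421, 1.184)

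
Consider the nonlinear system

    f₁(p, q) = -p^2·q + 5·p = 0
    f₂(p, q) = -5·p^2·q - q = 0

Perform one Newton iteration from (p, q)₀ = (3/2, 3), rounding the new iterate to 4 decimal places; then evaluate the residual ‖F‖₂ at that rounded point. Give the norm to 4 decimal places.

At (3/2, 3): F = (0.7500, -36.7500).
Jacobian J = [[-2·p·q + 5, -p^2], [-10·p·q, -5·p^2 - 1]].
At the point, J = [[-4.0000, -2.2500], [-45.0000, -12.2500]] (det J = -52.2500).
Solving J·Δ = −F gives Δ = (-1.7584, 3.4593).
Then the next iterate is (p, q)₁ = (-0.2584, 6.4593).
Re-evaluating at (-0.2584, 6.4593): F = (-1.723291, -8.615755), so ‖F‖₂ = 8.7864.

8.7864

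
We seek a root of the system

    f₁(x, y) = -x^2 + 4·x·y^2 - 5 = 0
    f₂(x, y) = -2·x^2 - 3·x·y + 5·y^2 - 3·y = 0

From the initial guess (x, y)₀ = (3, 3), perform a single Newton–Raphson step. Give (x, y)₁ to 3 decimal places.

(1.860, 2.170)

At (3, 3): F = (94.000, -9.000).
Jacobian J = [[-2·x + 4·y^2, 8·x·y], [-4·x - 3·y, -3·x + 10·y - 3]].
At the point, J = [[30.000, 72.000], [-21.000, 18.000]] (det J = 2052.000).
Solving J·Δ = −F gives Δ = (-1.140, -0.830).
Then the next iterate is (x, y)₁ = (1.860, 2.170).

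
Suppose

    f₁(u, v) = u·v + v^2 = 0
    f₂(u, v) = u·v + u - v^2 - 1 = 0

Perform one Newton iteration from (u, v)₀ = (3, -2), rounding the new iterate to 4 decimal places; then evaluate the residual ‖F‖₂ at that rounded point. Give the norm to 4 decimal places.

At (3, -2): F = (-2.0000, -8.0000).
Jacobian J = [[v, u + 2·v], [v + 1, u - 2·v]].
At the point, J = [[-2.0000, -1.0000], [-1.0000, 7.0000]] (det J = -15.0000).
Solving J·Δ = −F gives Δ = (-1.4667, 0.9333).
Then the next iterate is (u, v)₁ = (1.5333, -1.0667).
Re-evaluating at (1.5333, -1.0667): F = (-0.497722, -2.240120), so ‖F‖₂ = 2.2947.

2.2947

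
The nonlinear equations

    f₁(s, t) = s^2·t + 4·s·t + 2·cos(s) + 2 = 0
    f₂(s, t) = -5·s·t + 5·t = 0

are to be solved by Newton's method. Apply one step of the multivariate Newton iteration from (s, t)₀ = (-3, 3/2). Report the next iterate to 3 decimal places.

(-2.995, 0.002)

At (-3, 3/2): F = (-4.47998, 30.000).
Jacobian J = [[2·s·t + 4·t - 2·sin(s), s^2 + 4·s], [-5·t, -5·s + 5]].
At the point, J = [[-2.71776, -3.000], [-7.500, 20.000]] (det J = -76.85520).
Solving J·Δ = −F gives Δ = (0.005, -1.498).
Then the next iterate is (s, t)₁ = (-2.995, 0.002).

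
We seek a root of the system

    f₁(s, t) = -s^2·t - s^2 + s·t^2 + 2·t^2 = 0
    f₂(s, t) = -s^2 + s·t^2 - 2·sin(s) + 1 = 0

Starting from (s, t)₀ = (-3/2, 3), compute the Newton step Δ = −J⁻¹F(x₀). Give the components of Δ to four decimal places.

(0.2530, -1.0839)

At (-3/2, 3): F = (-4.5000, -12.755010).
Jacobian J = [[-2·s·t - 2·s + t^2, -s^2 + 2·s·t + 4·t], [-2·s + t^2 - 2·cos(s), 2·s·t]].
At the point, J = [[21.0000, 0.7500], [11.858526, -9.0000]] (det J = -197.893894).
Solving J·Δ = −F gives Δ = (0.2530, -1.0839).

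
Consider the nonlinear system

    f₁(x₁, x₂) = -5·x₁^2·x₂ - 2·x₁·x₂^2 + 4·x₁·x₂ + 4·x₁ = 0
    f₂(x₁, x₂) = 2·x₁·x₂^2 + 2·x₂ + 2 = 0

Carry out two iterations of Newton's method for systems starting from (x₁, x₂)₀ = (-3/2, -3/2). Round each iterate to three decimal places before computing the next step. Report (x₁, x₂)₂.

At (-3/2, -3/2): F = (26.625, -7.750).
Jacobian J = [[-10·x₁·x₂ - 2·x₂^2 + 4·x₂ + 4, -5·x₁^2 - 4·x₁·x₂ + 4·x₁], [2·x₂^2, 4·x₁·x₂ + 2]].
At the point, J = [[-29.000, -26.250], [4.500, 11.000]] (det J = -200.875).
Solving J·Δ = −F gives Δ = (0.445, 0.522).
Then the next iterate is (x₁, x₂)₁ = (-1.055, -0.978).
Round to (-1.055, -0.978) and repeat: F = (7.36803, -1.97418), J = [[-12.14287, -13.91229], [1.91297, 6.12716]].
Δ = (0.370, 0.207), so (x₁, x₂)₂ = (-0.685, -0.771).

(-0.685, -0.771)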